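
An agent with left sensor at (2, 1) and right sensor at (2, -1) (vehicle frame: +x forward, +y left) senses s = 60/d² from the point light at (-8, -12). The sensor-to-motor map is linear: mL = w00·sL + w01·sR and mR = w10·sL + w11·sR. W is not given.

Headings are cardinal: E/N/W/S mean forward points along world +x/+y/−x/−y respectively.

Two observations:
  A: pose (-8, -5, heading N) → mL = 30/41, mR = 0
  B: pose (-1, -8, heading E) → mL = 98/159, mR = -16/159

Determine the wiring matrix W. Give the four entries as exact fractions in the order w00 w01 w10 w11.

obs A: pose=(-8,-5,N) → sL=30/41, sR=30/41, mL=30/41, mR=0
obs B: pose=(-1,-8,E) → sL=30/53, sR=2/3, mL=98/159, mR=-16/159
sensor matrix S = [[30/41, 30/41], [30/53, 2/3]]; det S = 160/2173
solve [mL_A; mL_B] = S·[w00; w01] and [mR_A; mR_B] = S·[w10; w11]:
  w00 = 1/2, w01 = 1/2, w10 = 1, w11 = -1

1/2 1/2 1 -1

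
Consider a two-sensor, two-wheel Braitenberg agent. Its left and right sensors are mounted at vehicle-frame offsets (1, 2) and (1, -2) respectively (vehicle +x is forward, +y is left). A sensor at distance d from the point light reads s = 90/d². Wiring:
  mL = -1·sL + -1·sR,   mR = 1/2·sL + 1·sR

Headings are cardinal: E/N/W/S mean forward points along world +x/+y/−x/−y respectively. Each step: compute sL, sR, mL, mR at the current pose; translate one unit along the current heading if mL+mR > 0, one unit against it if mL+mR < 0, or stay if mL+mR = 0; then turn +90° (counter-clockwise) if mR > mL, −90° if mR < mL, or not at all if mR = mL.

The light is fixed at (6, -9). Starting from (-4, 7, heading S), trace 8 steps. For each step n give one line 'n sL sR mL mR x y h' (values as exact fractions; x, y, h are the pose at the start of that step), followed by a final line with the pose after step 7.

0 90/289 10/41 -6580/11849 4735/11849 -4 7 S
1 45/221 5/17 -110/221 175/442 -4 8 E
2 90/493 2/9 -1796/4437 1391/4437 -5 8 N
3 9/34 5/26 -101/221 287/884 -5 7 W
4 90/289 10/41 -6580/11849 4735/11849 -4 7 S
5 45/221 5/17 -110/221 175/442 -4 8 E
6 90/493 2/9 -1796/4437 1391/4437 -5 8 N
7 9/34 5/26 -101/221 287/884 -5 7 W
final -4 7 S

n=0: pose=(-4,7,S); sL=90/289, sR=10/41; mL=-6580/11849, mR=4735/11849; mL+mR=-45/289 → advance -1; mR−mL=11315/11849 → turn +1·90°
n=1: pose=(-4,8,E); sL=45/221, sR=5/17; mL=-110/221, mR=175/442; mL+mR=-45/442 → advance -1; mR−mL=395/442 → turn +1·90°
n=2: pose=(-5,8,N); sL=90/493, sR=2/9; mL=-1796/4437, mR=1391/4437; mL+mR=-45/493 → advance -1; mR−mL=3187/4437 → turn +1·90°
n=3: pose=(-5,7,W); sL=9/34, sR=5/26; mL=-101/221, mR=287/884; mL+mR=-9/68 → advance -1; mR−mL=691/884 → turn +1·90°
n=4: pose=(-4,7,S); sL=90/289, sR=10/41; mL=-6580/11849, mR=4735/11849; mL+mR=-45/289 → advance -1; mR−mL=11315/11849 → turn +1·90°
n=5: pose=(-4,8,E); sL=45/221, sR=5/17; mL=-110/221, mR=175/442; mL+mR=-45/442 → advance -1; mR−mL=395/442 → turn +1·90°
n=6: pose=(-5,8,N); sL=90/493, sR=2/9; mL=-1796/4437, mR=1391/4437; mL+mR=-45/493 → advance -1; mR−mL=3187/4437 → turn +1·90°
n=7: pose=(-5,7,W); sL=9/34, sR=5/26; mL=-101/221, mR=287/884; mL+mR=-9/68 → advance -1; mR−mL=691/884 → turn +1·90°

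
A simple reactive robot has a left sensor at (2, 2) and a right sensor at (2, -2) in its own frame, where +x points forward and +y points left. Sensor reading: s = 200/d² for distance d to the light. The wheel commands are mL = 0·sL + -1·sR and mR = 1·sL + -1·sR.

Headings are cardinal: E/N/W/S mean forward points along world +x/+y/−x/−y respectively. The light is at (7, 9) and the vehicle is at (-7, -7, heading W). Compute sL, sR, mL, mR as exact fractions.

10/29 50/113 -50/113 -320/3277

left sensor world pos  = (-9, -9); dL² = 580
right sensor world pos = (-9, -5); dR² = 452
sL = 200/580 = 10/29
sR = 200/452 = 50/113
mL = 0·sL + -1·sR = -50/113
mR = 1·sL + -1·sR = -320/3277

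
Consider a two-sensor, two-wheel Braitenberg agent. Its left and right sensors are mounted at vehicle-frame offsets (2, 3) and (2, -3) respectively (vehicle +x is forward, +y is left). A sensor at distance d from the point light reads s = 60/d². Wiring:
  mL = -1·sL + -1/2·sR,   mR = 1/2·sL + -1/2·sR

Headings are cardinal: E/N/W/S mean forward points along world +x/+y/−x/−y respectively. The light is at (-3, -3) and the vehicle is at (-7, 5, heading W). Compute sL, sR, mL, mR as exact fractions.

60/61 60/157 -11250/9577 2880/9577

left sensor world pos  = (-9, 2); dL² = 61
right sensor world pos = (-9, 8); dR² = 157
sL = 60/61 = 60/61
sR = 60/157 = 60/157
mL = -1·sL + -1/2·sR = -11250/9577
mR = 1/2·sL + -1/2·sR = 2880/9577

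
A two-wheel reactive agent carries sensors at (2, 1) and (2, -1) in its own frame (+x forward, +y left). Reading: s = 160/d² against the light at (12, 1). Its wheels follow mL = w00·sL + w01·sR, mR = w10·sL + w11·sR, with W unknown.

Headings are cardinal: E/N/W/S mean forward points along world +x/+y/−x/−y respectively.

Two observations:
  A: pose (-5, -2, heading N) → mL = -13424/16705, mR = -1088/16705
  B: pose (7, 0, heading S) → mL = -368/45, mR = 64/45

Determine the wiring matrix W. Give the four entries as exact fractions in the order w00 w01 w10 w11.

-1 -1/2 1/2 -1/2

obs A: pose=(-5,-2,N) → sL=32/65, sR=160/257, mL=-13424/16705, mR=-1088/16705
obs B: pose=(7,0,S) → sL=32/5, sR=32/9, mL=-368/45, mR=64/45
sensor matrix S = [[32/65, 160/257], [32/5, 32/9]]; det S = -335872/150345
solve [mL_A; mL_B] = S·[w00; w01] and [mR_A; mR_B] = S·[w10; w11]:
  w00 = -1, w01 = -1/2, w10 = 1/2, w11 = -1/2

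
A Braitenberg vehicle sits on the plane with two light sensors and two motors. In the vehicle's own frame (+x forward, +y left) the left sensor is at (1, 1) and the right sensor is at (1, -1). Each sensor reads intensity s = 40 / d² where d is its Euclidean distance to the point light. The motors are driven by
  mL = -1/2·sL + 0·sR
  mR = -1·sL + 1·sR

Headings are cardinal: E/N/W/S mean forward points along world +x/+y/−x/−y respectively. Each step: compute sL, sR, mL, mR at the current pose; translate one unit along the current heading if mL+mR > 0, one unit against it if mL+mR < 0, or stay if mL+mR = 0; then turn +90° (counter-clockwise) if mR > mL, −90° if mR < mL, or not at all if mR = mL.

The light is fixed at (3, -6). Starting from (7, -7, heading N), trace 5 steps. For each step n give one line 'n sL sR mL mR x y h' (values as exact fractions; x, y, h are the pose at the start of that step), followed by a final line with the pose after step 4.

n=0: pose=(7,-7,N); sL=40/9, sR=8/5; mL=-20/9, mR=-128/45; mL+mR=-76/15 → advance -1; mR−mL=-28/45 → turn -1·90°
n=1: pose=(7,-8,E); sL=20/13, sR=20/17; mL=-10/13, mR=-80/221; mL+mR=-250/221 → advance -1; mR−mL=90/221 → turn +1·90°
n=2: pose=(6,-8,N); sL=8, sR=40/17; mL=-4, mR=-96/17; mL+mR=-164/17 → advance -1; mR−mL=-28/17 → turn -1·90°
n=3: pose=(6,-9,E); sL=2, sR=5/4; mL=-1, mR=-3/4; mL+mR=-7/4 → advance -1; mR−mL=1/4 → turn +1·90°
n=4: pose=(5,-9,N); sL=8, sR=40/13; mL=-4, mR=-64/13; mL+mR=-116/13 → advance -1; mR−mL=-12/13 → turn -1·90°

0 40/9 8/5 -20/9 -128/45 7 -7 N
1 20/13 20/17 -10/13 -80/221 7 -8 E
2 8 40/17 -4 -96/17 6 -8 N
3 2 5/4 -1 -3/4 6 -9 E
4 8 40/13 -4 -64/13 5 -9 N
final 5 -10 E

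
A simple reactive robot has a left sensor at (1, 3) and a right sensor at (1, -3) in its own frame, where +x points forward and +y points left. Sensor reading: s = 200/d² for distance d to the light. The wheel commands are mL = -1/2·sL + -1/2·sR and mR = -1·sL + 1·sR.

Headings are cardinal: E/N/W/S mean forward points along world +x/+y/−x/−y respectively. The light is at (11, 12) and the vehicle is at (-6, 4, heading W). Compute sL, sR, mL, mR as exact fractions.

40/89 200/349 -15880/31061 3840/31061

left sensor world pos  = (-7, 1); dL² = 445
right sensor world pos = (-7, 7); dR² = 349
sL = 200/445 = 40/89
sR = 200/349 = 200/349
mL = -1/2·sL + -1/2·sR = -15880/31061
mR = -1·sL + 1·sR = 3840/31061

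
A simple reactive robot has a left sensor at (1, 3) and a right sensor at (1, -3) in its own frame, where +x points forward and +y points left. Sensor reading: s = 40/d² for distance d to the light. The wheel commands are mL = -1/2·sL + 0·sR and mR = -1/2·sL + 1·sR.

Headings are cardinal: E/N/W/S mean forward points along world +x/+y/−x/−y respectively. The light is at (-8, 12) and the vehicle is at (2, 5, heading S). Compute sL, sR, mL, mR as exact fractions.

40/233 40/113 -20/233 7060/26329

left sensor world pos  = (5, 4); dL² = 233
right sensor world pos = (-1, 4); dR² = 113
sL = 40/233 = 40/233
sR = 40/113 = 40/113
mL = -1/2·sL + 0·sR = -20/233
mR = -1/2·sL + 1·sR = 7060/26329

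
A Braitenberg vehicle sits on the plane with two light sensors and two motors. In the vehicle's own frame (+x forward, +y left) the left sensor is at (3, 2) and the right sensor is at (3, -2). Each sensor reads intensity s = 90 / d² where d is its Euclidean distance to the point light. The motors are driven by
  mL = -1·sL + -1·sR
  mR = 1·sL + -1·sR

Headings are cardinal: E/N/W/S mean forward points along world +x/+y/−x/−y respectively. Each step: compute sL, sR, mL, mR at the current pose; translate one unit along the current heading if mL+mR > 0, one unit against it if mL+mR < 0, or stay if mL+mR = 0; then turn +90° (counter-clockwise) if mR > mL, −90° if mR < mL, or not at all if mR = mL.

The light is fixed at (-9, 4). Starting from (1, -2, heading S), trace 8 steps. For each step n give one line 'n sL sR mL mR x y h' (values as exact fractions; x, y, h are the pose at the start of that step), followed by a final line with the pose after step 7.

n=0: pose=(1,-2,S); sL=2/5, sR=18/29; mL=-148/145, mR=-32/145; mL+mR=-36/29 → advance -1; mR−mL=4/5 → turn +1·90°
n=1: pose=(1,-1,E); sL=45/89, sR=45/109; mL=-8910/9701, mR=900/9701; mL+mR=-90/109 → advance -1; mR−mL=90/89 → turn +1·90°
n=2: pose=(0,-1,N); sL=90/53, sR=18/25; mL=-3204/1325, mR=1296/1325; mL+mR=-36/25 → advance -1; mR−mL=180/53 → turn +1·90°
n=3: pose=(0,-2,W); sL=9/10, sR=45/26; mL=-171/65, mR=-54/65; mL+mR=-45/13 → advance -1; mR−mL=9/5 → turn +1·90°
n=4: pose=(1,-2,S); sL=2/5, sR=18/29; mL=-148/145, mR=-32/145; mL+mR=-36/29 → advance -1; mR−mL=4/5 → turn +1·90°
n=5: pose=(1,-1,E); sL=45/89, sR=45/109; mL=-8910/9701, mR=900/9701; mL+mR=-90/109 → advance -1; mR−mL=90/89 → turn +1·90°
n=6: pose=(0,-1,N); sL=90/53, sR=18/25; mL=-3204/1325, mR=1296/1325; mL+mR=-36/25 → advance -1; mR−mL=180/53 → turn +1·90°
n=7: pose=(0,-2,W); sL=9/10, sR=45/26; mL=-171/65, mR=-54/65; mL+mR=-45/13 → advance -1; mR−mL=9/5 → turn +1·90°

0 2/5 18/29 -148/145 -32/145 1 -2 S
1 45/89 45/109 -8910/9701 900/9701 1 -1 E
2 90/53 18/25 -3204/1325 1296/1325 0 -1 N
3 9/10 45/26 -171/65 -54/65 0 -2 W
4 2/5 18/29 -148/145 -32/145 1 -2 S
5 45/89 45/109 -8910/9701 900/9701 1 -1 E
6 90/53 18/25 -3204/1325 1296/1325 0 -1 N
7 9/10 45/26 -171/65 -54/65 0 -2 W
final 1 -2 S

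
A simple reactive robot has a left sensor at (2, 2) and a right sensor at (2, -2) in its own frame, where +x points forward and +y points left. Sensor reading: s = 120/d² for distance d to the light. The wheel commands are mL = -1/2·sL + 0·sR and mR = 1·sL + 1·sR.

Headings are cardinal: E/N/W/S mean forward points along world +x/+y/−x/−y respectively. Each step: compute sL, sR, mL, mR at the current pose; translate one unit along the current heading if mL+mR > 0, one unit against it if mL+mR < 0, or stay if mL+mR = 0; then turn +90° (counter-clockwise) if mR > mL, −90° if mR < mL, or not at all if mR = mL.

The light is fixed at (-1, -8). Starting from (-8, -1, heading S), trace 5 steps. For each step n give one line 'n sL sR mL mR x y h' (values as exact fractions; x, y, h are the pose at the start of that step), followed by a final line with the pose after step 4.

0 12/5 60/53 -6/5 936/265 -8 -1 S
1 120/89 120/41 -60/89 15600/3649 -8 -2 E
2 15/16 3/2 -15/32 39/16 -7 -2 N
3 120/89 24/29 -60/89 5616/2581 -7 -1 W
4 12/5 60/53 -6/5 936/265 -8 -1 S
final -8 -2 E

n=0: pose=(-8,-1,S); sL=12/5, sR=60/53; mL=-6/5, mR=936/265; mL+mR=618/265 → advance +1; mR−mL=1254/265 → turn +1·90°
n=1: pose=(-8,-2,E); sL=120/89, sR=120/41; mL=-60/89, mR=15600/3649; mL+mR=13140/3649 → advance +1; mR−mL=18060/3649 → turn +1·90°
n=2: pose=(-7,-2,N); sL=15/16, sR=3/2; mL=-15/32, mR=39/16; mL+mR=63/32 → advance +1; mR−mL=93/32 → turn +1·90°
n=3: pose=(-7,-1,W); sL=120/89, sR=24/29; mL=-60/89, mR=5616/2581; mL+mR=3876/2581 → advance +1; mR−mL=7356/2581 → turn +1·90°
n=4: pose=(-8,-1,S); sL=12/5, sR=60/53; mL=-6/5, mR=936/265; mL+mR=618/265 → advance +1; mR−mL=1254/265 → turn +1·90°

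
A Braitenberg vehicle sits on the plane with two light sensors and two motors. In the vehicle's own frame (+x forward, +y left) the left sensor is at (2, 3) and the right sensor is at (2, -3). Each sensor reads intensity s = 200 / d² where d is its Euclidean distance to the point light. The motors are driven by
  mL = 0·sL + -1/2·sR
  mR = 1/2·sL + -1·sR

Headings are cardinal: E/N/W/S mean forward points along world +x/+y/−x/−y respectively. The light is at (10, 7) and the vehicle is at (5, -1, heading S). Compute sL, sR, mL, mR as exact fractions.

25/13 50/41 -25/41 -275/1066

left sensor world pos  = (8, -3); dL² = 104
right sensor world pos = (2, -3); dR² = 164
sL = 200/104 = 25/13
sR = 200/164 = 50/41
mL = 0·sL + -1/2·sR = -25/41
mR = 1/2·sL + -1·sR = -275/1066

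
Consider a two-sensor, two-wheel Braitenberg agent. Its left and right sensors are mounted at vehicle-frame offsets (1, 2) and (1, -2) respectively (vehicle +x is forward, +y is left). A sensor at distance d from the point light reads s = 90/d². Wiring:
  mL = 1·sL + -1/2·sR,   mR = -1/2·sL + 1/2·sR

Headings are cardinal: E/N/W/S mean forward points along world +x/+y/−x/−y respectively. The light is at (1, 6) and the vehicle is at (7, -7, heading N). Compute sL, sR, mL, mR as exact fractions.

left sensor world pos  = (5, -6); dL² = 160
right sensor world pos = (9, -6); dR² = 208
sL = 90/160 = 9/16
sR = 90/208 = 45/104
mL = 1·sL + -1/2·sR = 9/26
mR = -1/2·sL + 1/2·sR = -27/416

9/16 45/104 9/26 -27/416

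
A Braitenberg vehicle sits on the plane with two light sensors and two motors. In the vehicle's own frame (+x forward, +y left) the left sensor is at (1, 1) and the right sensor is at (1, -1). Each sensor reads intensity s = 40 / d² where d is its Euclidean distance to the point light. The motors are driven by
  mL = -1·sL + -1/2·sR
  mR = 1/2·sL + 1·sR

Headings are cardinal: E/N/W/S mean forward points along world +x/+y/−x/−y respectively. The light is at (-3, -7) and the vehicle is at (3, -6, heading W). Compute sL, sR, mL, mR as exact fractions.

8/5 40/29 -332/145 316/145

left sensor world pos  = (2, -7); dL² = 25
right sensor world pos = (2, -5); dR² = 29
sL = 40/25 = 8/5
sR = 40/29 = 40/29
mL = -1·sL + -1/2·sR = -332/145
mR = 1/2·sL + 1·sR = 316/145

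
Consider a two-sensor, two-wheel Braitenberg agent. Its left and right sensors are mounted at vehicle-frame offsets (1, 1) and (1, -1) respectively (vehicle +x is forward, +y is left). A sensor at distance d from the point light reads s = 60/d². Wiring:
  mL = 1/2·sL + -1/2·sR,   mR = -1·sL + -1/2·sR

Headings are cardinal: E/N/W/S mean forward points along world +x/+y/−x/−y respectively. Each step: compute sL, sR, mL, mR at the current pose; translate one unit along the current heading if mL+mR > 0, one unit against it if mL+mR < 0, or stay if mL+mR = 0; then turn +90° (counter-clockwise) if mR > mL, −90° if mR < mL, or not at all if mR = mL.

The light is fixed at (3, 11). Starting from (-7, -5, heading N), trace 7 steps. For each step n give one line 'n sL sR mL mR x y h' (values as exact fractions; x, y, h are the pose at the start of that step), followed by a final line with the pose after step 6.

n=0: pose=(-7,-5,N); sL=30/173, sR=10/51; mL=-100/8823, mR=-2395/8823; mL+mR=-2495/8823 → advance -1; mR−mL=-45/173 → turn -1·90°
n=1: pose=(-7,-6,E); sL=60/337, sR=4/27; mL=136/9099, mR=-2294/9099; mL+mR=-2158/9099 → advance -1; mR−mL=-90/337 → turn -1·90°
n=2: pose=(-8,-6,S); sL=15/106, sR=5/39; mL=55/8268, mR=-425/2067; mL+mR=-1645/8268 → advance -1; mR−mL=-45/212 → turn -1·90°
n=3: pose=(-8,-5,W); sL=60/433, sR=20/123; mL=-640/53259, mR=-11710/53259; mL+mR=-12350/53259 → advance -1; mR−mL=-90/433 → turn -1·90°
n=4: pose=(-7,-5,N); sL=30/173, sR=10/51; mL=-100/8823, mR=-2395/8823; mL+mR=-2495/8823 → advance -1; mR−mL=-45/173 → turn -1·90°
n=5: pose=(-7,-6,E); sL=60/337, sR=4/27; mL=136/9099, mR=-2294/9099; mL+mR=-2158/9099 → advance -1; mR−mL=-90/337 → turn -1·90°
n=6: pose=(-8,-6,S); sL=15/106, sR=5/39; mL=55/8268, mR=-425/2067; mL+mR=-1645/8268 → advance -1; mR−mL=-45/212 → turn -1·90°

0 30/173 10/51 -100/8823 -2395/8823 -7 -5 N
1 60/337 4/27 136/9099 -2294/9099 -7 -6 E
2 15/106 5/39 55/8268 -425/2067 -8 -6 S
3 60/433 20/123 -640/53259 -11710/53259 -8 -5 W
4 30/173 10/51 -100/8823 -2395/8823 -7 -5 N
5 60/337 4/27 136/9099 -2294/9099 -7 -6 E
6 15/106 5/39 55/8268 -425/2067 -8 -6 S
final -8 -5 W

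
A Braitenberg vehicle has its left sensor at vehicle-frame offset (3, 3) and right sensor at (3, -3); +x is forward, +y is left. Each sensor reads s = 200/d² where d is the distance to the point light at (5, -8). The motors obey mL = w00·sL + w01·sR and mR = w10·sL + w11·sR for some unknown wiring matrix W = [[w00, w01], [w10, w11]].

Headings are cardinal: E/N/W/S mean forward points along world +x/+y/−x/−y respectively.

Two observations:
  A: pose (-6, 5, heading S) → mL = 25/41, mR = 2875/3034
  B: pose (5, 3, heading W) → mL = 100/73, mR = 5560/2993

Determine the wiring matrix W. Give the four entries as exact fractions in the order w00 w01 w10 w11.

obs A: pose=(-6,5,S) → sL=50/41, sR=25/37, mL=25/41, mR=2875/3034
obs B: pose=(5,3,W) → sL=200/73, sR=40/41, mL=100/73, mR=5560/2993
sensor matrix S = [[50/41, 25/37], [200/73, 40/41]]; det S = -3003000/4540381
solve [mL_A; mL_B] = S·[w00; w01] and [mR_A; mR_B] = S·[w10; w11]:
  w00 = 1/2, w01 = 0, w10 = 1/2, w11 = 1/2

1/2 0 1/2 1/2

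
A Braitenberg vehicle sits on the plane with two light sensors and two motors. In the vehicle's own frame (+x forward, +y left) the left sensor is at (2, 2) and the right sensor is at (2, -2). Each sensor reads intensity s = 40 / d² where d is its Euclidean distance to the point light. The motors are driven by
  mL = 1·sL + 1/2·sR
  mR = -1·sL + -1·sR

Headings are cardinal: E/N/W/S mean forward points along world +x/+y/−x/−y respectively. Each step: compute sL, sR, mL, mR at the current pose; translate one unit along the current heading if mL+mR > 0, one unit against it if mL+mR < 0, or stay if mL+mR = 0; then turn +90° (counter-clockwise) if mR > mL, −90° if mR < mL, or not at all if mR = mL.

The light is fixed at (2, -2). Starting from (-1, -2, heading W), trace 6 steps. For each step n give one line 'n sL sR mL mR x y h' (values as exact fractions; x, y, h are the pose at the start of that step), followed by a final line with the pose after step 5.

0 40/29 40/29 60/29 -80/29 -1 -2 W
1 2 10 7 -12 0 -2 N
2 40 40/9 380/9 -400/9 0 -3 E
3 4 20/17 78/17 -88/17 -1 -3 S
4 40/29 40/29 60/29 -80/29 -1 -2 W
5 2 10 7 -12 0 -2 N
final 0 -3 E

n=0: pose=(-1,-2,W); sL=40/29, sR=40/29; mL=60/29, mR=-80/29; mL+mR=-20/29 → advance -1; mR−mL=-140/29 → turn -1·90°
n=1: pose=(0,-2,N); sL=2, sR=10; mL=7, mR=-12; mL+mR=-5 → advance -1; mR−mL=-19 → turn -1·90°
n=2: pose=(0,-3,E); sL=40, sR=40/9; mL=380/9, mR=-400/9; mL+mR=-20/9 → advance -1; mR−mL=-260/3 → turn -1·90°
n=3: pose=(-1,-3,S); sL=4, sR=20/17; mL=78/17, mR=-88/17; mL+mR=-10/17 → advance -1; mR−mL=-166/17 → turn -1·90°
n=4: pose=(-1,-2,W); sL=40/29, sR=40/29; mL=60/29, mR=-80/29; mL+mR=-20/29 → advance -1; mR−mL=-140/29 → turn -1·90°
n=5: pose=(0,-2,N); sL=2, sR=10; mL=7, mR=-12; mL+mR=-5 → advance -1; mR−mL=-19 → turn -1·90°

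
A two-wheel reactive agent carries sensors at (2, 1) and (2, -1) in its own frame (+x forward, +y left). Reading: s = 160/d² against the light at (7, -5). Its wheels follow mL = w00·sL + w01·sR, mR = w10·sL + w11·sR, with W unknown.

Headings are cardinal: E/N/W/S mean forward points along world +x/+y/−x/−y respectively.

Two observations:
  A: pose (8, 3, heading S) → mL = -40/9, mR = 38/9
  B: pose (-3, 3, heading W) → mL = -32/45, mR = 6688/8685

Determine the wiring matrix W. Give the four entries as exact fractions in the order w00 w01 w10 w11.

0 -1 1/2 1/2

obs A: pose=(8,3,S) → sL=4, sR=40/9, mL=-40/9, mR=38/9
obs B: pose=(-3,3,W) → sL=160/193, sR=32/45, mL=-32/45, mR=6688/8685
sensor matrix S = [[4, 40/9], [160/193, 32/45]]; det S = -2432/2895
solve [mL_A; mL_B] = S·[w00; w01] and [mR_A; mR_B] = S·[w10; w11]:
  w00 = 0, w01 = -1, w10 = 1/2, w11 = 1/2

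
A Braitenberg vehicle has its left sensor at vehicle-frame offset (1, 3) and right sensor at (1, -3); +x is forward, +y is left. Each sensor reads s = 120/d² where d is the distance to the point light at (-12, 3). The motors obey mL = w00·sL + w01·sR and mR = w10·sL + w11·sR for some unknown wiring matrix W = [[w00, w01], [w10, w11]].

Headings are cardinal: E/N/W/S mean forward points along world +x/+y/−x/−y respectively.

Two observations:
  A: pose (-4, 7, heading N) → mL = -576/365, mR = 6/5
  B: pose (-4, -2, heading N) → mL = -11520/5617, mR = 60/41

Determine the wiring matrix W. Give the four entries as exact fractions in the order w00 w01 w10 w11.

obs A: pose=(-4,7,N) → sL=12/5, sR=60/73, mL=-576/365, mR=6/5
obs B: pose=(-4,-2,N) → sL=120/41, sR=120/137, mL=-11520/5617, mR=60/41
sensor matrix S = [[12/5, 60/73], [120/41, 120/137]]; det S = -124416/410041
solve [mL_A; mL_B] = S·[w00; w01] and [mR_A; mR_B] = S·[w10; w11]:
  w00 = -1, w01 = 1, w10 = 1/2, w11 = 0

-1 1 1/2 0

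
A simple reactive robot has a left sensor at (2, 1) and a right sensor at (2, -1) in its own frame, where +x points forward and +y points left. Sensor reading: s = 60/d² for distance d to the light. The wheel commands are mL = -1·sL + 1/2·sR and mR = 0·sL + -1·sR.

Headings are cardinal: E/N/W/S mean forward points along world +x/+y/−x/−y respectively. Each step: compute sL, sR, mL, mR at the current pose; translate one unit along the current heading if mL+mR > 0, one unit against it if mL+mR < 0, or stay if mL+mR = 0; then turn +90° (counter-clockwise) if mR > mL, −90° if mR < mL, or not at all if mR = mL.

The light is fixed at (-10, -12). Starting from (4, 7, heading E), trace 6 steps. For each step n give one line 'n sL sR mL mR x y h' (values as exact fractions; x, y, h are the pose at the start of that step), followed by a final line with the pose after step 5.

0 15/164 3/29 -189/4756 -3/29 4 7 E
1 12/97 60/433 -2286/42001 -60/433 3 7 S
2 30/241 30/281 -4815/67721 -30/281 3 8 W
3 60/653 60/709 -22950/462977 -60/709 4 8 N
4 15/164 3/29 -189/4756 -3/29 4 7 E
5 12/97 60/433 -2286/42001 -60/433 3 7 S
final 3 8 W

n=0: pose=(4,7,E); sL=15/164, sR=3/29; mL=-189/4756, mR=-3/29; mL+mR=-681/4756 → advance -1; mR−mL=-303/4756 → turn -1·90°
n=1: pose=(3,7,S); sL=12/97, sR=60/433; mL=-2286/42001, mR=-60/433; mL+mR=-8106/42001 → advance -1; mR−mL=-3534/42001 → turn -1·90°
n=2: pose=(3,8,W); sL=30/241, sR=30/281; mL=-4815/67721, mR=-30/281; mL+mR=-12045/67721 → advance -1; mR−mL=-2415/67721 → turn -1·90°
n=3: pose=(4,8,N); sL=60/653, sR=60/709; mL=-22950/462977, mR=-60/709; mL+mR=-62130/462977 → advance -1; mR−mL=-16230/462977 → turn -1·90°
n=4: pose=(4,7,E); sL=15/164, sR=3/29; mL=-189/4756, mR=-3/29; mL+mR=-681/4756 → advance -1; mR−mL=-303/4756 → turn -1·90°
n=5: pose=(3,7,S); sL=12/97, sR=60/433; mL=-2286/42001, mR=-60/433; mL+mR=-8106/42001 → advance -1; mR−mL=-3534/42001 → turn -1·90°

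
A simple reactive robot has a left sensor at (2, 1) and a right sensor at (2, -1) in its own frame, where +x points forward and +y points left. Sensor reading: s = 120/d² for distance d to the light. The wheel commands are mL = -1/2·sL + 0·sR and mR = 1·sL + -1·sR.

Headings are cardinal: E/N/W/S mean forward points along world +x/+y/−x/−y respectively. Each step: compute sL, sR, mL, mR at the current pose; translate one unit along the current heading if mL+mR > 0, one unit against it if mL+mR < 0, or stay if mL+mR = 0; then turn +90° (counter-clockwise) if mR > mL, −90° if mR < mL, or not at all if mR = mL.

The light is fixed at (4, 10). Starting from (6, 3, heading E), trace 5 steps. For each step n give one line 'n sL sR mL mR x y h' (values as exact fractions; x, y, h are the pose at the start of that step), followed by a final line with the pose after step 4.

n=0: pose=(6,3,E); sL=30/13, sR=3/2; mL=-15/13, mR=21/26; mL+mR=-9/26 → advance -1; mR−mL=51/26 → turn +1·90°
n=1: pose=(5,3,N); sL=24/5, sR=120/29; mL=-12/5, mR=96/145; mL+mR=-252/145 → advance -1; mR−mL=444/145 → turn +1·90°
n=2: pose=(5,2,W); sL=60/41, sR=12/5; mL=-30/41, mR=-192/205; mL+mR=-342/205 → advance -1; mR−mL=-42/205 → turn -1·90°
n=3: pose=(6,2,N); sL=120/37, sR=8/3; mL=-60/37, mR=64/111; mL+mR=-116/111 → advance -1; mR−mL=244/111 → turn +1·90°
n=4: pose=(6,1,W); sL=6/5, sR=15/8; mL=-3/5, mR=-27/40; mL+mR=-51/40 → advance -1; mR−mL=-3/40 → turn -1·90°

0 30/13 3/2 -15/13 21/26 6 3 E
1 24/5 120/29 -12/5 96/145 5 3 N
2 60/41 12/5 -30/41 -192/205 5 2 W
3 120/37 8/3 -60/37 64/111 6 2 N
4 6/5 15/8 -3/5 -27/40 6 1 W
final 7 1 N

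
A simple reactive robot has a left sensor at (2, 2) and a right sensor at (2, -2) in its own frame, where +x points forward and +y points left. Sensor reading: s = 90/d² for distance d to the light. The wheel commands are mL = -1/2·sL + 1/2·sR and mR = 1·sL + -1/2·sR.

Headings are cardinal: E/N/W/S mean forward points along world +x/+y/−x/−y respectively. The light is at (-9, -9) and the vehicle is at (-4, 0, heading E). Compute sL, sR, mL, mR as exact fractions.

9/17 45/49 162/833 117/1666

left sensor world pos  = (-2, 2); dL² = 170
right sensor world pos = (-2, -2); dR² = 98
sL = 90/170 = 9/17
sR = 90/98 = 45/49
mL = -1/2·sL + 1/2·sR = 162/833
mR = 1·sL + -1/2·sR = 117/1666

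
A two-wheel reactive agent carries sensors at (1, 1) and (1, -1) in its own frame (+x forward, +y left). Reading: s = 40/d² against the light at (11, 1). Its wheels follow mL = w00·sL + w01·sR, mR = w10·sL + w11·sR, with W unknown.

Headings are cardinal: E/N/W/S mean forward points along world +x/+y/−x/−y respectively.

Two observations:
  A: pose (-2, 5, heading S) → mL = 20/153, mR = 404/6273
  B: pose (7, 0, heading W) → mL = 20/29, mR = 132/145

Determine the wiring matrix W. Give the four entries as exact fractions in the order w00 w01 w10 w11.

obs A: pose=(-2,5,S) → sL=40/153, sR=8/41, mL=20/153, mR=404/6273
obs B: pose=(7,0,W) → sL=40/29, sR=8/5, mL=20/29, mR=132/145
sensor matrix S = [[40/153, 8/41], [40/29, 8/5]]; det S = 27136/181917
solve [mL_A; mL_B] = S·[w00; w01] and [mR_A; mR_B] = S·[w10; w11]:
  w00 = 1/2, w01 = 0, w10 = -1/2, w11 = 1

1/2 0 -1/2 1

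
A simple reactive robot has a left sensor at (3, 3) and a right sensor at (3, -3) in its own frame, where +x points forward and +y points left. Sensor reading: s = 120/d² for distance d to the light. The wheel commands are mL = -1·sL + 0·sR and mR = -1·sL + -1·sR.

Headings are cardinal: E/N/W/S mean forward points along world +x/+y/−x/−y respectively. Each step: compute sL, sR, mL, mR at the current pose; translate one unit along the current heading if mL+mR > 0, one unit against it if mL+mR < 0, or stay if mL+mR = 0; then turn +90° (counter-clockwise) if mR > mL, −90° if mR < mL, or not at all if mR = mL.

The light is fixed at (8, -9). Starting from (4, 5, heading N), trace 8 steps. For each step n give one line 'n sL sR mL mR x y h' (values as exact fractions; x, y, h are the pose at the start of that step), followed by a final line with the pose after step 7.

n=0: pose=(4,5,N); sL=60/169, sR=12/29; mL=-60/169, mR=-3768/4901; mL+mR=-5508/4901 → advance -1; mR−mL=-12/29 → turn -1·90°
n=1: pose=(4,4,E); sL=120/257, sR=120/101; mL=-120/257, mR=-42960/25957; mL+mR=-55080/25957 → advance -1; mR−mL=-120/101 → turn -1·90°
n=2: pose=(3,4,S); sL=15/13, sR=30/41; mL=-15/13, mR=-1005/533; mL+mR=-1620/533 → advance -1; mR−mL=-30/41 → turn -1·90°
n=3: pose=(3,5,W); sL=24/37, sR=120/353; mL=-24/37, mR=-12912/13061; mL+mR=-21384/13061 → advance -1; mR−mL=-120/353 → turn -1·90°
n=4: pose=(4,5,N); sL=60/169, sR=12/29; mL=-60/169, mR=-3768/4901; mL+mR=-5508/4901 → advance -1; mR−mL=-12/29 → turn -1·90°
n=5: pose=(4,4,E); sL=120/257, sR=120/101; mL=-120/257, mR=-42960/25957; mL+mR=-55080/25957 → advance -1; mR−mL=-120/101 → turn -1·90°
n=6: pose=(3,4,S); sL=15/13, sR=30/41; mL=-15/13, mR=-1005/533; mL+mR=-1620/533 → advance -1; mR−mL=-30/41 → turn -1·90°
n=7: pose=(3,5,W); sL=24/37, sR=120/353; mL=-24/37, mR=-12912/13061; mL+mR=-21384/13061 → advance -1; mR−mL=-120/353 → turn -1·90°

0 60/169 12/29 -60/169 -3768/4901 4 5 N
1 120/257 120/101 -120/257 -42960/25957 4 4 E
2 15/13 30/41 -15/13 -1005/533 3 4 S
3 24/37 120/353 -24/37 -12912/13061 3 5 W
4 60/169 12/29 -60/169 -3768/4901 4 5 N
5 120/257 120/101 -120/257 -42960/25957 4 4 E
6 15/13 30/41 -15/13 -1005/533 3 4 S
7 24/37 120/353 -24/37 -12912/13061 3 5 W
final 4 5 N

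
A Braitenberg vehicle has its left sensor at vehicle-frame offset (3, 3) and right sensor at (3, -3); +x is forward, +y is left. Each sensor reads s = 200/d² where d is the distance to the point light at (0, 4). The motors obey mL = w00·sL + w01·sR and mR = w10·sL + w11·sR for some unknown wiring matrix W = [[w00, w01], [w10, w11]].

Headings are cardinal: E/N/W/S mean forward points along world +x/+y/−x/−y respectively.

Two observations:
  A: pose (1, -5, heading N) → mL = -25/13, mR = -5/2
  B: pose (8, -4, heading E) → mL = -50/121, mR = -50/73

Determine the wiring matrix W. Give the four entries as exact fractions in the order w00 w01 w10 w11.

0 -1/2 -1/2 0

obs A: pose=(1,-5,N) → sL=5, sR=50/13, mL=-25/13, mR=-5/2
obs B: pose=(8,-4,E) → sL=100/73, sR=100/121, mL=-50/121, mR=-50/73
sensor matrix S = [[5, 50/13], [100/73, 100/121]]; det S = -130500/114829
solve [mL_A; mL_B] = S·[w00; w01] and [mR_A; mR_B] = S·[w10; w11]:
  w00 = 0, w01 = -1/2, w10 = -1/2, w11 = 0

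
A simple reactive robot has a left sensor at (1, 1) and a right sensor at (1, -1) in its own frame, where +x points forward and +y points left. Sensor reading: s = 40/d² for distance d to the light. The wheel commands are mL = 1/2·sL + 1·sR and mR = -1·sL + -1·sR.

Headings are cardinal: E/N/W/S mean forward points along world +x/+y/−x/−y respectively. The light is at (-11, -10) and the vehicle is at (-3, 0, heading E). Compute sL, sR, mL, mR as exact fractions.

20/101 20/81 2830/8181 -3640/8181

left sensor world pos  = (-2, 1); dL² = 202
right sensor world pos = (-2, -1); dR² = 162
sL = 40/202 = 20/101
sR = 40/162 = 20/81
mL = 1/2·sL + 1·sR = 2830/8181
mR = -1·sL + -1·sR = -3640/8181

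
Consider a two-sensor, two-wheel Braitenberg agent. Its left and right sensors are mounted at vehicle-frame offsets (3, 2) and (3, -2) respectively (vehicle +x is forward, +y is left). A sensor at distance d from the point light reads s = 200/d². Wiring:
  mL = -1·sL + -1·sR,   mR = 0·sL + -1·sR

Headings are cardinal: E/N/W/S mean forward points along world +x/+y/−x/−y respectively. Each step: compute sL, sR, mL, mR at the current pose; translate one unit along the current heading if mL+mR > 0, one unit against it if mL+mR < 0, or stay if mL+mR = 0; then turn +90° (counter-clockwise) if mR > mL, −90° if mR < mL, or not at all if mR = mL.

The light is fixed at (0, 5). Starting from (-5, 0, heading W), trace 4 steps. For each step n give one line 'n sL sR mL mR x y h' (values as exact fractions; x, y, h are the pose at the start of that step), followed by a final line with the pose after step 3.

0 200/113 200/73 -37200/8249 -200/73 -5 0 W
1 50/17 2 -84/17 -2 -4 0 S
2 40 200/37 -1680/37 -200/37 -4 1 E
3 4 20 -24 -20 -5 1 N
final -5 0 W

n=0: pose=(-5,0,W); sL=200/113, sR=200/73; mL=-37200/8249, mR=-200/73; mL+mR=-59800/8249 → advance -1; mR−mL=200/113 → turn +1·90°
n=1: pose=(-4,0,S); sL=50/17, sR=2; mL=-84/17, mR=-2; mL+mR=-118/17 → advance -1; mR−mL=50/17 → turn +1·90°
n=2: pose=(-4,1,E); sL=40, sR=200/37; mL=-1680/37, mR=-200/37; mL+mR=-1880/37 → advance -1; mR−mL=40 → turn +1·90°
n=3: pose=(-5,1,N); sL=4, sR=20; mL=-24, mR=-20; mL+mR=-44 → advance -1; mR−mL=4 → turn +1·90°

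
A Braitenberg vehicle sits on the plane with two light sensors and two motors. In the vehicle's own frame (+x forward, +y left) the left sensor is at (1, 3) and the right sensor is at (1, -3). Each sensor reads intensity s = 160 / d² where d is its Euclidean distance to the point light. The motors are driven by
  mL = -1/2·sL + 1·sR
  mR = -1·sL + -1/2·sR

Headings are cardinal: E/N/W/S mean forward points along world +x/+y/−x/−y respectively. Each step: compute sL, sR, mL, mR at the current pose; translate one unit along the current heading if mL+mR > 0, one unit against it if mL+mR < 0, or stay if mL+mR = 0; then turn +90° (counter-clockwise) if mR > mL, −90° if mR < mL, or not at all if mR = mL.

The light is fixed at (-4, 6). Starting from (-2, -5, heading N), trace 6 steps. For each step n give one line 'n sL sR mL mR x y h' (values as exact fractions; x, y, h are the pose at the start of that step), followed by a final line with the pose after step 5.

n=0: pose=(-2,-5,N); sL=160/101, sR=32/25; mL=1232/2525, mR=-5616/2525; mL+mR=-4384/2525 → advance -1; mR−mL=-6848/2525 → turn -1·90°
n=1: pose=(-2,-6,E); sL=16/9, sR=80/117; mL=-8/39, mR=-248/117; mL+mR=-272/117 → advance -1; mR−mL=-224/117 → turn -1·90°
n=2: pose=(-3,-6,S); sL=32/37, sR=160/173; mL=3152/6401, mR=-8496/6401; mL+mR=-5344/6401 → advance -1; mR−mL=-11648/6401 → turn -1·90°
n=3: pose=(-3,-5,W); sL=40/49, sR=5/2; mL=205/98, mR=-405/196; mL+mR=5/196 → advance +1; mR−mL=-815/196 → turn -1·90°
n=4: pose=(-4,-5,N); sL=160/109, sR=160/109; mL=80/109, mR=-240/109; mL+mR=-160/109 → advance -1; mR−mL=-320/109 → turn -1·90°
n=5: pose=(-4,-6,E); sL=80/41, sR=80/113; mL=-1240/4633, mR=-10680/4633; mL+mR=-11920/4633 → advance -1; mR−mL=-9440/4633 → turn -1·90°

0 160/101 32/25 1232/2525 -5616/2525 -2 -5 N
1 16/9 80/117 -8/39 -248/117 -2 -6 E
2 32/37 160/173 3152/6401 -8496/6401 -3 -6 S
3 40/49 5/2 205/98 -405/196 -3 -5 W
4 160/109 160/109 80/109 -240/109 -4 -5 N
5 80/41 80/113 -1240/4633 -10680/4633 -4 -6 E
final -5 -6 S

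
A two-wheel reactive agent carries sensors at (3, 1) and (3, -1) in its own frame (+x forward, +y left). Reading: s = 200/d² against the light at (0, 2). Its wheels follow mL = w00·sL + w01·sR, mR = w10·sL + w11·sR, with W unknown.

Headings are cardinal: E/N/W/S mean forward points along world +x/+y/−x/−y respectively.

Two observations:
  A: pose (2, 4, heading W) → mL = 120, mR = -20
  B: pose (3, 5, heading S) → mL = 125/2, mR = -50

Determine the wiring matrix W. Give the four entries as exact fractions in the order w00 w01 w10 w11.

obs A: pose=(2,4,W) → sL=100, sR=20, mL=120, mR=-20
obs B: pose=(3,5,S) → sL=25/2, sR=50, mL=125/2, mR=-50
sensor matrix S = [[100, 20], [25/2, 50]]; det S = 4750
solve [mL_A; mL_B] = S·[w00; w01] and [mR_A; mR_B] = S·[w10; w11]:
  w00 = 1, w01 = 1, w10 = 0, w11 = -1

1 1 0 -1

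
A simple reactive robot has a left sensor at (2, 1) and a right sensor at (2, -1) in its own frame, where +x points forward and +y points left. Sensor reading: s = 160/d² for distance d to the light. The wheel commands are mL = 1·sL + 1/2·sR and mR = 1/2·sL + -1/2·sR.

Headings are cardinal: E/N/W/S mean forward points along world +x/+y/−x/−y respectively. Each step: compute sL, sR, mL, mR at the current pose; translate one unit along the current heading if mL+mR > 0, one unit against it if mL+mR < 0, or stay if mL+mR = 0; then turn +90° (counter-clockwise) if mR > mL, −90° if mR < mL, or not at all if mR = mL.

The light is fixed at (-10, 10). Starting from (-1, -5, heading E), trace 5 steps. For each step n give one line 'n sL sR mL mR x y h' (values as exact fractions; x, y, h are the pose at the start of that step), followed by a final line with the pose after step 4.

n=0: pose=(-1,-5,E); sL=160/317, sR=160/377; mL=85680/119509, mR=4800/119509; mL+mR=240/317 → advance +1; mR−mL=-80880/119509 → turn -1·90°
n=1: pose=(0,-5,S); sL=16/41, sR=16/37; mL=920/1517, mR=-32/1517; mL+mR=24/41 → advance +1; mR−mL=-952/1517 → turn -1·90°
n=2: pose=(0,-6,W); sL=160/353, sR=160/289; mL=74480/102017, mR=-5120/102017; mL+mR=240/353 → advance +1; mR−mL=-79600/102017 → turn -1·90°
n=3: pose=(-1,-6,N); sL=8/13, sR=20/37; mL=426/481, mR=18/481; mL+mR=12/13 → advance +1; mR−mL=-408/481 → turn -1·90°
n=4: pose=(-1,-5,E); sL=160/317, sR=160/377; mL=85680/119509, mR=4800/119509; mL+mR=240/317 → advance +1; mR−mL=-80880/119509 → turn -1·90°

0 160/317 160/377 85680/119509 4800/119509 -1 -5 E
1 16/41 16/37 920/1517 -32/1517 0 -5 S
2 160/353 160/289 74480/102017 -5120/102017 0 -6 W
3 8/13 20/37 426/481 18/481 -1 -6 N
4 160/317 160/377 85680/119509 4800/119509 -1 -5 E
final 0 -5 S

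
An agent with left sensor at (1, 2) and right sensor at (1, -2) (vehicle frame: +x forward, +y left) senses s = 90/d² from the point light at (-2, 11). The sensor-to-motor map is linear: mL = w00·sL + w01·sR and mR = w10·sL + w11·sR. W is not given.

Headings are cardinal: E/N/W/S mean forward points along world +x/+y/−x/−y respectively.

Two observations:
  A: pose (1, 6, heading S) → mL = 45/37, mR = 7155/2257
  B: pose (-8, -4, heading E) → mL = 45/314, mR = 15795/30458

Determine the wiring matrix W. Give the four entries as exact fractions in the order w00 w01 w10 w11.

obs A: pose=(1,6,S) → sL=90/61, sR=90/37, mL=45/37, mR=7155/2257
obs B: pose=(-8,-4,E) → sL=45/97, sR=45/157, mL=45/314, mR=15795/30458
sensor matrix S = [[90/61, 90/37], [45/97, 45/157]]; det S = -24251400/34371853
solve [mL_A; mL_B] = S·[w00; w01] and [mR_A; mR_B] = S·[w10; w11]:
  w00 = 0, w01 = 1/2, w10 = 1/2, w11 = 1

0 1/2 1/2 1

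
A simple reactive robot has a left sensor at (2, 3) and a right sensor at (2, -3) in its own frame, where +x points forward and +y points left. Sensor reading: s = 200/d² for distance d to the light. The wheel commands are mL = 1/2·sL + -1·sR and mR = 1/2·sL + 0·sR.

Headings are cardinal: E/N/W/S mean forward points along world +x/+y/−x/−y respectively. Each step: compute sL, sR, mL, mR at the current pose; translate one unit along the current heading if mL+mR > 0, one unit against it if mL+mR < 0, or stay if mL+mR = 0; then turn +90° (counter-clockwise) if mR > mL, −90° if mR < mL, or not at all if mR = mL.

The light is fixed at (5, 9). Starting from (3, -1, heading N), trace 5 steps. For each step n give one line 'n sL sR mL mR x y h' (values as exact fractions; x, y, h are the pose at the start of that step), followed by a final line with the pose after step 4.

0 200/89 40/13 -2260/1157 100/89 3 -1 N
1 50/53 5/2 -215/106 25/53 3 -2 W
2 200/173 40/37 -3220/6401 100/173 4 -2 S
3 100/41 100/113 1550/4633 50/41 4 -3 E
4 200/109 200/109 -100/109 100/109 5 -3 N
final 5 -3 W

n=0: pose=(3,-1,N); sL=200/89, sR=40/13; mL=-2260/1157, mR=100/89; mL+mR=-960/1157 → advance -1; mR−mL=40/13 → turn +1·90°
n=1: pose=(3,-2,W); sL=50/53, sR=5/2; mL=-215/106, mR=25/53; mL+mR=-165/106 → advance -1; mR−mL=5/2 → turn +1·90°
n=2: pose=(4,-2,S); sL=200/173, sR=40/37; mL=-3220/6401, mR=100/173; mL+mR=480/6401 → advance +1; mR−mL=40/37 → turn +1·90°
n=3: pose=(4,-3,E); sL=100/41, sR=100/113; mL=1550/4633, mR=50/41; mL+mR=7200/4633 → advance +1; mR−mL=100/113 → turn +1·90°
n=4: pose=(5,-3,N); sL=200/109, sR=200/109; mL=-100/109, mR=100/109; mL+mR=0 → advance +0; mR−mL=200/109 → turn +1·90°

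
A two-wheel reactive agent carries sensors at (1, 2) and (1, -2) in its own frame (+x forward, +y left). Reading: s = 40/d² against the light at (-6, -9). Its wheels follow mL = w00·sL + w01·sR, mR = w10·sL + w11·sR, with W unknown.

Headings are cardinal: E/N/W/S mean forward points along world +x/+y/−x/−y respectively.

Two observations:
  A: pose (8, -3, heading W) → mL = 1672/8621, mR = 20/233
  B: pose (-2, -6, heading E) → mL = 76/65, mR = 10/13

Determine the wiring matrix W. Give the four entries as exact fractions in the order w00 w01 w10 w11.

obs A: pose=(8,-3,W) → sL=8/37, sR=40/233, mL=1672/8621, mR=20/233
obs B: pose=(-2,-6,E) → sL=4/5, sR=20/13, mL=76/65, mR=10/13
sensor matrix S = [[8/37, 40/233], [4/5, 20/13]]; det S = 21888/112073
solve [mL_A; mL_B] = S·[w00; w01] and [mR_A; mR_B] = S·[w10; w11]:
  w00 = 1/2, w01 = 1/2, w10 = 0, w11 = 1/2

1/2 1/2 0 1/2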